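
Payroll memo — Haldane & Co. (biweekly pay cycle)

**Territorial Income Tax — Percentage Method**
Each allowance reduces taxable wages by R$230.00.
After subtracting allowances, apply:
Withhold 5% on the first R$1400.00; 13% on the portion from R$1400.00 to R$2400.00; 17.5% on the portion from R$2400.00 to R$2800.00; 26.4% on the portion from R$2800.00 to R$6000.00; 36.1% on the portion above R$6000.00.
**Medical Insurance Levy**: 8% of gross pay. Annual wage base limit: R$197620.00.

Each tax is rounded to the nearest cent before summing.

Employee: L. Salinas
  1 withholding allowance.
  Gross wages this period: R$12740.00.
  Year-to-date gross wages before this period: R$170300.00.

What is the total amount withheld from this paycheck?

R$4484.11

Territorial Income Tax: taxable = R$12740.00 − 1×R$230.00 = R$12510.00
  R$1114.80 + 36.1% × (R$12510.00 − R$6000.00) = R$1114.80 + 36.1% × R$6510.00 = R$3464.91
Medical Insurance Levy: 8% × R$12740.00 = R$1019.20
Total: R$3464.91 + R$1019.20 = R$4484.11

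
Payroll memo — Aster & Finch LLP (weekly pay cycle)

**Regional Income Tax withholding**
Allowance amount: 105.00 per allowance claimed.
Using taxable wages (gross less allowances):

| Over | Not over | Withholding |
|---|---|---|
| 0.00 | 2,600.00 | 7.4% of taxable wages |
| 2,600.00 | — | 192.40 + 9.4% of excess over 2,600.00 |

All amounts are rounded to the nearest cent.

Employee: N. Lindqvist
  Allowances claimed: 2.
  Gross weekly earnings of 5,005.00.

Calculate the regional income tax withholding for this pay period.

Regional Income Tax: taxable = 5,005.00 − 2×105.00 = 4,795.00
  192.40 + 9.4% × (4,795.00 − 2,600.00) = 192.40 + 9.4% × 2,195.00 = 398.73

398.73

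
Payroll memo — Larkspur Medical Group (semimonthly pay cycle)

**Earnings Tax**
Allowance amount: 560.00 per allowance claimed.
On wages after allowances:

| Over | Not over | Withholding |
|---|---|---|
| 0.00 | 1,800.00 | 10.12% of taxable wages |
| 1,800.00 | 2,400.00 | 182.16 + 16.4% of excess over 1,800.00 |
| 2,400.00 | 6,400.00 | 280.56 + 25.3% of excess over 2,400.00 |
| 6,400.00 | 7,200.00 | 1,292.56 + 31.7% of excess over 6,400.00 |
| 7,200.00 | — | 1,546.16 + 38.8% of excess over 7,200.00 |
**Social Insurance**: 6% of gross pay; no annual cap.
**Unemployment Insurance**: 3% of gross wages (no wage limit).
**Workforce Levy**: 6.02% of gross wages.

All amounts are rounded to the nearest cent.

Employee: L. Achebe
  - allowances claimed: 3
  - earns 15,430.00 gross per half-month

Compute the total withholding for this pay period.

6,405.15

Earnings Tax: taxable = 15,430.00 − 3×560.00 = 13,750.00
  1,546.16 + 38.8% × (13,750.00 − 7,200.00) = 1,546.16 + 38.8% × 6,550.00 = 4,087.56
Social Insurance: 6% × 15,430.00 = 925.80
Unemployment Insurance: 3% × 15,430.00 = 462.90
Workforce Levy: 6.02% × 15,430.00 = 928.89
Total: 4,087.56 + 925.80 + 462.90 + 928.89 = 6,405.15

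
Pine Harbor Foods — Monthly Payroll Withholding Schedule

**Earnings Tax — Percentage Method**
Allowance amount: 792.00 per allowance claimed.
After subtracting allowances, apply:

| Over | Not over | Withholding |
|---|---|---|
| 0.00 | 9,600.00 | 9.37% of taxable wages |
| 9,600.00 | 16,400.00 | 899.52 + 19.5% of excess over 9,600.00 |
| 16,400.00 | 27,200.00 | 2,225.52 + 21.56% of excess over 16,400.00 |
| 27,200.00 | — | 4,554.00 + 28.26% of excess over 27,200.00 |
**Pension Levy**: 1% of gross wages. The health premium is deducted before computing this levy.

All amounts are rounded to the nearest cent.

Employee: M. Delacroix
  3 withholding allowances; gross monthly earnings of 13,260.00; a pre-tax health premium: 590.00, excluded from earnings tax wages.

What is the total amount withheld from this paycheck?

Earnings Tax: taxable = 13,260.00 − 590.00 − 3×792.00 = 10,294.00
  899.52 + 19.5% × (10,294.00 − 9,600.00) = 899.52 + 19.5% × 694.00 = 1,034.85
Pension Levy: 1% × 12,670.00 = 126.70
Total: 1,034.85 + 126.70 = 1,161.55

1,161.55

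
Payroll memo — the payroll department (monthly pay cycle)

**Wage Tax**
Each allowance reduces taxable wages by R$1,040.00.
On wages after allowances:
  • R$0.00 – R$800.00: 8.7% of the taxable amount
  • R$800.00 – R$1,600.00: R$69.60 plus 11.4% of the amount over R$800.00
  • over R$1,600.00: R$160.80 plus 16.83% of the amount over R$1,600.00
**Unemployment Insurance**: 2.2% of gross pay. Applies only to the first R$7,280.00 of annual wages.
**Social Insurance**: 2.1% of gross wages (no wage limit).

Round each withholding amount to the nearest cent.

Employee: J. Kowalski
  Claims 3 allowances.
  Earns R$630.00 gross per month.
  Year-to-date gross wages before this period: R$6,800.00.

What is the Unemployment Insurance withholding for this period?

R$10.56

Unemployment Insurance: cap R$7,280.00 − YTD R$6,800.00 = R$480.00 subject; 2.2% × R$480.00 = R$10.56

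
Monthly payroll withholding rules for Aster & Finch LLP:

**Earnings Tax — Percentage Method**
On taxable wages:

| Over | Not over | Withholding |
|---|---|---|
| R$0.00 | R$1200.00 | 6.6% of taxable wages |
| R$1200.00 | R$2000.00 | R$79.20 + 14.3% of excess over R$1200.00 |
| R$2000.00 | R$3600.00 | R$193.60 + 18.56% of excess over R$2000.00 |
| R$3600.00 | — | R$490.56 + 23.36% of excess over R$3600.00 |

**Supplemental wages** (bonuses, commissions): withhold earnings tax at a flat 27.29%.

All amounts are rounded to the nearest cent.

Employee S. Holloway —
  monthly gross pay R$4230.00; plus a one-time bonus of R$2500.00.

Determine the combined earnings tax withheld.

Earnings Tax: taxable = R$4230.00
  R$490.56 + 23.36% × (R$4230.00 − R$3600.00) = R$490.56 + 23.36% × R$630.00 = R$637.73
Supplemental (27.29% flat on bonus): 27.29% × R$2500.00 = R$682.25
Total earnings tax: R$637.73 + R$682.25 = R$1319.98

R$1319.98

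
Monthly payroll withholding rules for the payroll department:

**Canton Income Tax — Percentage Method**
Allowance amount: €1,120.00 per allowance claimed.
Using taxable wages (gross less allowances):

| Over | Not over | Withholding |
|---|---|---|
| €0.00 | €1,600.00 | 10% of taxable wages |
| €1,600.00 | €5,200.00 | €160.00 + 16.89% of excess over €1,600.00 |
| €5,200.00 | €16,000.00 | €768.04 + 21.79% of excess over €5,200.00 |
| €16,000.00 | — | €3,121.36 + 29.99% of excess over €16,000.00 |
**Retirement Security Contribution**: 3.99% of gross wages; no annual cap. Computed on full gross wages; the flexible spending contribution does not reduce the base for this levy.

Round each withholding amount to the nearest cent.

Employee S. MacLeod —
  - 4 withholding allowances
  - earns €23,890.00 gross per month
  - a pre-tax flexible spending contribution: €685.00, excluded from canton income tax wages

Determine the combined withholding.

Canton Income Tax: taxable = €23,890.00 − €685.00 − 4×€1,120.00 = €18,725.00
  €3,121.36 + 29.99% × (€18,725.00 − €16,000.00) = €3,121.36 + 29.99% × €2,725.00 = €3,938.59
Retirement Security Contribution: 3.99% × €23,890.00 = €953.21
Total: €3,938.59 + €953.21 = €4,891.80

€4,891.80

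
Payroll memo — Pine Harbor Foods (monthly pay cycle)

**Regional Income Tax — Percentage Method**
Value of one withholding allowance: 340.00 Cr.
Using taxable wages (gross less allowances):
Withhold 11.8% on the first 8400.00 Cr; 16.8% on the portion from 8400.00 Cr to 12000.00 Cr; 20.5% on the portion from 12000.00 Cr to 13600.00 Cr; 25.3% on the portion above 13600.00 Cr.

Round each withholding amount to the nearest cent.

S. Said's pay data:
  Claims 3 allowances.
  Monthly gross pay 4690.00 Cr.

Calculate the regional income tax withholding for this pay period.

433.06 Cr

Regional Income Tax: taxable = 4690.00 Cr − 3×340.00 Cr = 3670.00 Cr
  11.8% × 3670.00 Cr = 433.06 Cr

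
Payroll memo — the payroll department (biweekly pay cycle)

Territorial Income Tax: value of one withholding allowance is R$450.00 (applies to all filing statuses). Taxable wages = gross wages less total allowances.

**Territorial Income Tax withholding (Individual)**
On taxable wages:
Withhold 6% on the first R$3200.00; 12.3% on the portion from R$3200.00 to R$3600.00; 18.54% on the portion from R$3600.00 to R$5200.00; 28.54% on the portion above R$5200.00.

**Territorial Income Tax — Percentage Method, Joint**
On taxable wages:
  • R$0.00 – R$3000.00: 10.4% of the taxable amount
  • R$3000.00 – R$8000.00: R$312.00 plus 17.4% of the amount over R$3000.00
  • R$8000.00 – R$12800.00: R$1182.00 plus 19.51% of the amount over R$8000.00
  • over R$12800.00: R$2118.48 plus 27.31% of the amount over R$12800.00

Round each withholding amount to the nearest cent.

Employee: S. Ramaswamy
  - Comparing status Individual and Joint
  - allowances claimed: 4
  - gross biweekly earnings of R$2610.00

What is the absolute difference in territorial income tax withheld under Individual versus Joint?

Territorial Income Tax (Individual): taxable = R$2610.00 − 4×R$450.00 = R$810.00
  6% × R$810.00 = R$48.60
Territorial Income Tax (Joint): taxable = R$2610.00 − 4×R$450.00 = R$810.00
  10.4% × R$810.00 = R$84.24
Difference: |R$48.60 − R$84.24| = R$35.64 (higher under Joint)

R$35.64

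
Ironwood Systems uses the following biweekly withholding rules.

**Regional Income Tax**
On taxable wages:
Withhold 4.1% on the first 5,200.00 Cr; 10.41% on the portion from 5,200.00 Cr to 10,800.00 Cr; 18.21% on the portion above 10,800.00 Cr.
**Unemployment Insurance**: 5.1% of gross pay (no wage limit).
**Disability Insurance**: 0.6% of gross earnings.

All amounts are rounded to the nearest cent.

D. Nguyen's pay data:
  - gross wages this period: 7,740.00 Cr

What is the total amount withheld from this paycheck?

918.79 Cr

Regional Income Tax: taxable = 7,740.00 Cr
  213.20 Cr + 10.41% × (7,740.00 Cr − 5,200.00 Cr) = 213.20 Cr + 10.41% × 2,540.00 Cr = 477.61 Cr
Unemployment Insurance: 5.1% × 7,740.00 Cr = 394.74 Cr
Disability Insurance: 0.6% × 7,740.00 Cr = 46.44 Cr
Total: 477.61 Cr + 394.74 Cr + 46.44 Cr = 918.79 Cr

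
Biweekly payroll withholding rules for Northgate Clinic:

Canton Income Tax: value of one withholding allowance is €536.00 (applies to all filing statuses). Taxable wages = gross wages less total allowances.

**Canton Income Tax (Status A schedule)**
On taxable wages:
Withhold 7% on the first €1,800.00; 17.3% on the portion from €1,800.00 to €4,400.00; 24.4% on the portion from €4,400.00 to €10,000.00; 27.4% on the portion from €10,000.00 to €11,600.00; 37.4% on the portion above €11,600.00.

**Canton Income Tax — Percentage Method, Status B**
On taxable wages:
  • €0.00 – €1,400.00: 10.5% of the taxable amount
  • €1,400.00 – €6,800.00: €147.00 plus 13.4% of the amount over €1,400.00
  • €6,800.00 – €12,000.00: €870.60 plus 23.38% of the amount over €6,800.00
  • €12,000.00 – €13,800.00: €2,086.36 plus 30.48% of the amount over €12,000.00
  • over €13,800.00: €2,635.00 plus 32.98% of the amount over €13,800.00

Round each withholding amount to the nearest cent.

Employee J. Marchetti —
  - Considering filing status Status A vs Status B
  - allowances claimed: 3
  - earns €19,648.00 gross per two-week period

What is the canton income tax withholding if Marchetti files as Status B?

Canton Income Tax (Status B): taxable = €19,648.00 − 3×€536.00 = €18,040.00
  €2,635.00 + 32.98% × (€18,040.00 − €13,800.00) = €2,635.00 + 32.98% × €4,240.00 = €4,033.35

€4,033.35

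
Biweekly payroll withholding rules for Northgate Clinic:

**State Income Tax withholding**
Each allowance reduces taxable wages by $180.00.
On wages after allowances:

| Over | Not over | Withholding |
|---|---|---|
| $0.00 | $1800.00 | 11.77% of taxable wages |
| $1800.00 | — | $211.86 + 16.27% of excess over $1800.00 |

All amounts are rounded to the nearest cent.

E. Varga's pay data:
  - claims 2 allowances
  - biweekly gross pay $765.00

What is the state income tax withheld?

$47.67

State Income Tax: taxable = $765.00 − 2×$180.00 = $405.00
  11.77% × $405.00 = $47.67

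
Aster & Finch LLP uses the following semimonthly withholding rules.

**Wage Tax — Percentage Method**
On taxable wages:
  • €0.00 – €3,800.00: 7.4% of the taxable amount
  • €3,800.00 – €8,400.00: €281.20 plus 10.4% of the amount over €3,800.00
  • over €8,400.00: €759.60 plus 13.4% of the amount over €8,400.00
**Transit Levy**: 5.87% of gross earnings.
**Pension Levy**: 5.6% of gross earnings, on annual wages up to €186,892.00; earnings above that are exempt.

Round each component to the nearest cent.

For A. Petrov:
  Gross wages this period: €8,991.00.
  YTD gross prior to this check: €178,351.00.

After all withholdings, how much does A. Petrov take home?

€7,146.14

Wage Tax: taxable = €8,991.00
  €759.60 + 13.4% × (€8,991.00 − €8,400.00) = €759.60 + 13.4% × €591.00 = €838.79
Transit Levy: 5.87% × €8,991.00 = €527.77
Pension Levy: cap €186,892.00 − YTD €178,351.00 = €8,541.00 subject; 5.6% × €8,541.00 = €478.30
Total withheld: €838.79 + €527.77 + €478.30 = €1,844.86
Net pay: €8,991.00 − €1,844.86 = €7,146.14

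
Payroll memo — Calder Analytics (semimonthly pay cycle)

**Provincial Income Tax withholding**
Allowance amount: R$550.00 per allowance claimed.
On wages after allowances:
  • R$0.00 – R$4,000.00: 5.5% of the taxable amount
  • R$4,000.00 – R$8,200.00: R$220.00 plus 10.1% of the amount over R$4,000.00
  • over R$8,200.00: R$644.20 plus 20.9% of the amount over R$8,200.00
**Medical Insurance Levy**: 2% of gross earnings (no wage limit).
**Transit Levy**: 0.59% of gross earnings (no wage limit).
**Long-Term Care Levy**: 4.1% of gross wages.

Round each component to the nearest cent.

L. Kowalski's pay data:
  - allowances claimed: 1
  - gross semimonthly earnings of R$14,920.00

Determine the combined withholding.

R$2,931.88

Provincial Income Tax: taxable = R$14,920.00 − 1×R$550.00 = R$14,370.00
  R$644.20 + 20.9% × (R$14,370.00 − R$8,200.00) = R$644.20 + 20.9% × R$6,170.00 = R$1,933.73
Medical Insurance Levy: 2% × R$14,920.00 = R$298.40
Transit Levy: 0.59% × R$14,920.00 = R$88.03
Long-Term Care Levy: 4.1% × R$14,920.00 = R$611.72
Total: R$1,933.73 + R$298.40 + R$88.03 + R$611.72 = R$2,931.88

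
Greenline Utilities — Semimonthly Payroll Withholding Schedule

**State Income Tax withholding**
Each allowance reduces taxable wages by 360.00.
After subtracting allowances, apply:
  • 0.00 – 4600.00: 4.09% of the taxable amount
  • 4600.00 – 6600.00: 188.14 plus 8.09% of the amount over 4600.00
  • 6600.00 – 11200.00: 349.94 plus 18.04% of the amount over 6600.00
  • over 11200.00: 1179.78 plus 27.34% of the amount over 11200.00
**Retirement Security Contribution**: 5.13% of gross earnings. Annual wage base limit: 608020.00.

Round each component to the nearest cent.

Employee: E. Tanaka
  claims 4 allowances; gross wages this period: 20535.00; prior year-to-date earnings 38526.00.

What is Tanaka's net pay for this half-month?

State Income Tax: taxable = 20535.00 − 4×360.00 = 19095.00
  1179.78 + 27.34% × (19095.00 − 11200.00) = 1179.78 + 27.34% × 7895.00 = 3338.27
Retirement Security Contribution: 5.13% × 20535.00 = 1053.45
Total withheld: 3338.27 + 1053.45 = 4391.72
Net pay: 20535.00 − 4391.72 = 16143.28

16143.28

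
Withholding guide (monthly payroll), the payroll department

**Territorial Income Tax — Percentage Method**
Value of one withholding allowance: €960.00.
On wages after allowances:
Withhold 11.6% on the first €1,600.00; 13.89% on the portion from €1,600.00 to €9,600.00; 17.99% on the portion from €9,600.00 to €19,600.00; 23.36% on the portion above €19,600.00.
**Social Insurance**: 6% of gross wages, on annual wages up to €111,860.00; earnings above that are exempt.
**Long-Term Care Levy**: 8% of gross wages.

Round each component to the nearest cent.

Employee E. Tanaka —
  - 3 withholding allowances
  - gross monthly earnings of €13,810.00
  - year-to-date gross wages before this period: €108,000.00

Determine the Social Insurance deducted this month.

Social Insurance: cap €111,860.00 − YTD €108,000.00 = €3,860.00 subject; 6% × €3,860.00 = €231.60

€231.60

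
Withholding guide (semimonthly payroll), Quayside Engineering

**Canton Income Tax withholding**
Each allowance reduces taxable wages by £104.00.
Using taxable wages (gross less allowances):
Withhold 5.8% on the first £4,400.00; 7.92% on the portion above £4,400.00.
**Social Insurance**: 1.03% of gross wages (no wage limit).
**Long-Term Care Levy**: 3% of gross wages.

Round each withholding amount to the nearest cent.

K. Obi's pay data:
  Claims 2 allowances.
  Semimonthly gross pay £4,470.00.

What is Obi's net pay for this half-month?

£4,042.66

Canton Income Tax: taxable = £4,470.00 − 2×£104.00 = £4,262.00
  5.8% × £4,262.00 = £247.20
Social Insurance: 1.03% × £4,470.00 = £46.04
Long-Term Care Levy: 3% × £4,470.00 = £134.10
Total withheld: £247.20 + £46.04 + £134.10 = £427.34
Net pay: £4,470.00 − £427.34 = £4,042.66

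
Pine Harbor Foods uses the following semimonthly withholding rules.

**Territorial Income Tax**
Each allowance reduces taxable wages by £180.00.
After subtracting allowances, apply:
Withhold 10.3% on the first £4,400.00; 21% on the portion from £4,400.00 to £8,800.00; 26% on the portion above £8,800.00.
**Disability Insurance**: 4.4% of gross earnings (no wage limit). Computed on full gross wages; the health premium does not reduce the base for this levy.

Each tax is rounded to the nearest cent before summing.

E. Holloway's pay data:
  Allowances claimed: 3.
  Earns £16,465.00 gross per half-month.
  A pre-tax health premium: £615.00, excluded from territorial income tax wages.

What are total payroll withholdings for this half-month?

£3,794.26

Territorial Income Tax: taxable = £16,465.00 − £615.00 − 3×£180.00 = £15,310.00
  £1,377.20 + 26% × (£15,310.00 − £8,800.00) = £1,377.20 + 26% × £6,510.00 = £3,069.80
Disability Insurance: 4.4% × £16,465.00 = £724.46
Total: £3,069.80 + £724.46 = £3,794.26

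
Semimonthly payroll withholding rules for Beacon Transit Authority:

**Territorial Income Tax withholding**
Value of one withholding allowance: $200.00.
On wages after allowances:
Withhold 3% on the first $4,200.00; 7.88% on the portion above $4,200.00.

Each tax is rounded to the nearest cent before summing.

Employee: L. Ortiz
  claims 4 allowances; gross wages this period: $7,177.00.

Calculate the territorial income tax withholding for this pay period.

Territorial Income Tax: taxable = $7,177.00 − 4×$200.00 = $6,377.00
  $126.00 + 7.88% × ($6,377.00 − $4,200.00) = $126.00 + 7.88% × $2,177.00 = $297.55

$297.55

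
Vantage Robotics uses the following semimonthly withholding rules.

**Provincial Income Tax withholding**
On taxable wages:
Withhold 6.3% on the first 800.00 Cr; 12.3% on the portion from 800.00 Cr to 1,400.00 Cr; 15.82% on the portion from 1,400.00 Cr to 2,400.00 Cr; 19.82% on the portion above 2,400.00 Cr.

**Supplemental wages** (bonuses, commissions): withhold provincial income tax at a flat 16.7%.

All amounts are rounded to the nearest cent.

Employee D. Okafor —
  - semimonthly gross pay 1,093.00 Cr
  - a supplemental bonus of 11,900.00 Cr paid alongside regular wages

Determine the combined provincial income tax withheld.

Provincial Income Tax: taxable = 1,093.00 Cr
  50.40 Cr + 12.3% × (1,093.00 Cr − 800.00 Cr) = 50.40 Cr + 12.3% × 293.00 Cr = 86.44 Cr
Supplemental (16.7% flat on bonus): 16.7% × 11,900.00 Cr = 1,987.30 Cr
Total provincial income tax: 86.44 Cr + 1,987.30 Cr = 2,073.74 Cr

2,073.74 Cr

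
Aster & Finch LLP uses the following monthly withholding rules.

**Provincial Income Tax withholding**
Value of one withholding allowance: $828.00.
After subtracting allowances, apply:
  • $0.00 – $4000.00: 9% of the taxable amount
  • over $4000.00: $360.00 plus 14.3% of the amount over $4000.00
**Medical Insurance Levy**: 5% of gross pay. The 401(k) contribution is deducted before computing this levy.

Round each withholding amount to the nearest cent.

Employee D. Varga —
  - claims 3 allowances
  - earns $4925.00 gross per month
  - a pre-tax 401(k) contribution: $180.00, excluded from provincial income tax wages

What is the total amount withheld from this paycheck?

$440.74

Provincial Income Tax: taxable = $4925.00 − $180.00 − 3×$828.00 = $2261.00
  9% × $2261.00 = $203.49
Medical Insurance Levy: 5% × $4745.00 = $237.25
Total: $203.49 + $237.25 = $440.74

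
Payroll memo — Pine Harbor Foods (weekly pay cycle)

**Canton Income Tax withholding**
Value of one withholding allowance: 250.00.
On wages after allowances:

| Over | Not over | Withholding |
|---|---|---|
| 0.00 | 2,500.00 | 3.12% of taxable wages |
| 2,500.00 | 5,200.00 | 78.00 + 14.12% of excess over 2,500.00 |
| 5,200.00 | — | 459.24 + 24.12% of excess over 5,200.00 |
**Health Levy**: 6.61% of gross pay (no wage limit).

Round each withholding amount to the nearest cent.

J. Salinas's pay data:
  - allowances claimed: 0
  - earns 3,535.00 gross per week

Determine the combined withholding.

Canton Income Tax: taxable = 3,535.00
  78.00 + 14.12% × (3,535.00 − 2,500.00) = 78.00 + 14.12% × 1,035.00 = 224.14
Health Levy: 6.61% × 3,535.00 = 233.66
Total: 224.14 + 233.66 = 457.80

457.80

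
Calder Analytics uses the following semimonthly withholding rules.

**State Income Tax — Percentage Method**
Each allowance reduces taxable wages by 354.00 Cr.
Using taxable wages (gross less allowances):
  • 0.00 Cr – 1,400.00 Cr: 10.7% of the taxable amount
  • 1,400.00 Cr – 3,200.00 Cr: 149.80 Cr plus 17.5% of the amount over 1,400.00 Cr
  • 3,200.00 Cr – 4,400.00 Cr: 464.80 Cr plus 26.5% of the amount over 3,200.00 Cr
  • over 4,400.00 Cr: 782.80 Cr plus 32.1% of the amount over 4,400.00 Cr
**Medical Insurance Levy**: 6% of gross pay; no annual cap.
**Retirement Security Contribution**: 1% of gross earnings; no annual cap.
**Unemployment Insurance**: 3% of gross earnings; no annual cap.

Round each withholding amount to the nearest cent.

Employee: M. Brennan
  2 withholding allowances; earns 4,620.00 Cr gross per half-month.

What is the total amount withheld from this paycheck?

State Income Tax: taxable = 4,620.00 Cr − 2×354.00 Cr = 3,912.00 Cr
  464.80 Cr + 26.5% × (3,912.00 Cr − 3,200.00 Cr) = 464.80 Cr + 26.5% × 712.00 Cr = 653.48 Cr
Medical Insurance Levy: 6% × 4,620.00 Cr = 277.20 Cr
Retirement Security Contribution: 1% × 4,620.00 Cr = 46.20 Cr
Unemployment Insurance: 3% × 4,620.00 Cr = 138.60 Cr
Total: 653.48 Cr + 277.20 Cr + 46.20 Cr + 138.60 Cr = 1,115.48 Cr

1,115.48 Cr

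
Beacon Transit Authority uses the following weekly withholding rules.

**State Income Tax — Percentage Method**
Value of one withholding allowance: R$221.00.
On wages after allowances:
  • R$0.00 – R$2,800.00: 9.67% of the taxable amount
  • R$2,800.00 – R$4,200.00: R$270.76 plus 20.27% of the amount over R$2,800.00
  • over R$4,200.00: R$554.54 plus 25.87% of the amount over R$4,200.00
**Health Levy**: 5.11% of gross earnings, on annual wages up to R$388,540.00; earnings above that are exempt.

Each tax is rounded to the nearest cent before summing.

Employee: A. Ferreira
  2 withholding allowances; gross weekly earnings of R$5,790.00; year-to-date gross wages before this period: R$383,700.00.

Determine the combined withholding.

R$1,098.85

State Income Tax: taxable = R$5,790.00 − 2×R$221.00 = R$5,348.00
  R$554.54 + 25.87% × (R$5,348.00 − R$4,200.00) = R$554.54 + 25.87% × R$1,148.00 = R$851.53
Health Levy: cap R$388,540.00 − YTD R$383,700.00 = R$4,840.00 subject; 5.11% × R$4,840.00 = R$247.32
Total: R$851.53 + R$247.32 = R$1,098.85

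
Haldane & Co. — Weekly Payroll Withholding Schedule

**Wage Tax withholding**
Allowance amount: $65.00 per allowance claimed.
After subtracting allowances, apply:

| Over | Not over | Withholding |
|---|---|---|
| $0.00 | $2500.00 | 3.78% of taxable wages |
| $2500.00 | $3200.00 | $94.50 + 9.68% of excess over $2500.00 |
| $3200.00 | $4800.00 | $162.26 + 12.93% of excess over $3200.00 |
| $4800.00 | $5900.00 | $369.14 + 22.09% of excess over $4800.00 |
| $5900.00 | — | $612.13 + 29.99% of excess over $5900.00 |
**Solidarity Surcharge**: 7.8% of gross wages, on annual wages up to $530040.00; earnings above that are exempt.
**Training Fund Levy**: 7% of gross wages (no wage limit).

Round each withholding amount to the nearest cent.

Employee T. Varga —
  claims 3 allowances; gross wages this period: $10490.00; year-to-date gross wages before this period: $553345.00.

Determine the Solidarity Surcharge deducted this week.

Solidarity Surcharge: YTD $553345.00 ≥ cap $530040.00 → $0.00

$0.00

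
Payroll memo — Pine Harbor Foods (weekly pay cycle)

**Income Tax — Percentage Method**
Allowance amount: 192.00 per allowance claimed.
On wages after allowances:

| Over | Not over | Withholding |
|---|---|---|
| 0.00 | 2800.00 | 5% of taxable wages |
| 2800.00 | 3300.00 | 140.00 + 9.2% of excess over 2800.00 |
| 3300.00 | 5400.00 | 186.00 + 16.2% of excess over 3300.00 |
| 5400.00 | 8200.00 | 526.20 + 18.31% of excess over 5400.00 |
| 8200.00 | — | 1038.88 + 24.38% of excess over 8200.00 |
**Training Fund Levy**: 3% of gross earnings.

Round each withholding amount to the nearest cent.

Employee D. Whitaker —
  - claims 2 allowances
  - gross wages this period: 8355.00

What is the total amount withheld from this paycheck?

1247.60

Income Tax: taxable = 8355.00 − 2×192.00 = 7971.00
  526.20 + 18.31% × (7971.00 − 5400.00) = 526.20 + 18.31% × 2571.00 = 996.95
Training Fund Levy: 3% × 8355.00 = 250.65
Total: 996.95 + 250.65 = 1247.60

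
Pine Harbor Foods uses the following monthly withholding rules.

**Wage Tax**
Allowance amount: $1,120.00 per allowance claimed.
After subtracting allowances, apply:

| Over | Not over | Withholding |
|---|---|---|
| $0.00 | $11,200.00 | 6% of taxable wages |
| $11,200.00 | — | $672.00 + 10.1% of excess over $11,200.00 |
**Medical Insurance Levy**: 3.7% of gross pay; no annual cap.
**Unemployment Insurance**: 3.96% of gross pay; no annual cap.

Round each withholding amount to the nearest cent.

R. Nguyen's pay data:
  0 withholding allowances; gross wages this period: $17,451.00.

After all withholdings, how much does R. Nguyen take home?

$14,810.90

Wage Tax: taxable = $17,451.00
  $672.00 + 10.1% × ($17,451.00 − $11,200.00) = $672.00 + 10.1% × $6,251.00 = $1,303.35
Medical Insurance Levy: 3.7% × $17,451.00 = $645.69
Unemployment Insurance: 3.96% × $17,451.00 = $691.06
Total withheld: $1,303.35 + $645.69 + $691.06 = $2,640.10
Net pay: $17,451.00 − $2,640.10 = $14,810.90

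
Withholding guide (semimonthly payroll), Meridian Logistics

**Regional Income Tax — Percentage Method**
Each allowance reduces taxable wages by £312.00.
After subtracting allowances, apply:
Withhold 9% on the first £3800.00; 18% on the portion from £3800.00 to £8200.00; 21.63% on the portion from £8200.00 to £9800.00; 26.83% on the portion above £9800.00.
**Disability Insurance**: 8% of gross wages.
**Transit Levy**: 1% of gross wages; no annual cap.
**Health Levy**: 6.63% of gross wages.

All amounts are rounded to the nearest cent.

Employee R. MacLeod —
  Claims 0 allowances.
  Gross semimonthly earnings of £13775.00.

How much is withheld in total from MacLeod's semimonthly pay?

Regional Income Tax: taxable = £13775.00
  £1480.08 + 26.83% × (£13775.00 − £9800.00) = £1480.08 + 26.83% × £3975.00 = £2546.57
Disability Insurance: 8% × £13775.00 = £1102.00
Transit Levy: 1% × £13775.00 = £137.75
Health Levy: 6.63% × £13775.00 = £913.28
Total: £2546.57 + £1102.00 + £137.75 + £913.28 = £4699.60

£4699.60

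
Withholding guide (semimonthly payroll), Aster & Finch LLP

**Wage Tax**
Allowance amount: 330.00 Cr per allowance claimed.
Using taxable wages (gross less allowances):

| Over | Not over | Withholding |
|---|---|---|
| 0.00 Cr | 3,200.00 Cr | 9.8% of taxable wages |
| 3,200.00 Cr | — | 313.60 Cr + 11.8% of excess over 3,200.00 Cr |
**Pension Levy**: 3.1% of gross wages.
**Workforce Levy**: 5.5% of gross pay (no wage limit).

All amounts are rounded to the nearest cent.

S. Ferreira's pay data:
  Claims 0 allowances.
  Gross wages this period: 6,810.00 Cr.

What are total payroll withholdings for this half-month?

Wage Tax: taxable = 6,810.00 Cr
  313.60 Cr + 11.8% × (6,810.00 Cr − 3,200.00 Cr) = 313.60 Cr + 11.8% × 3,610.00 Cr = 739.58 Cr
Pension Levy: 3.1% × 6,810.00 Cr = 211.11 Cr
Workforce Levy: 5.5% × 6,810.00 Cr = 374.55 Cr
Total: 739.58 Cr + 211.11 Cr + 374.55 Cr = 1,325.24 Cr

1,325.24 Cr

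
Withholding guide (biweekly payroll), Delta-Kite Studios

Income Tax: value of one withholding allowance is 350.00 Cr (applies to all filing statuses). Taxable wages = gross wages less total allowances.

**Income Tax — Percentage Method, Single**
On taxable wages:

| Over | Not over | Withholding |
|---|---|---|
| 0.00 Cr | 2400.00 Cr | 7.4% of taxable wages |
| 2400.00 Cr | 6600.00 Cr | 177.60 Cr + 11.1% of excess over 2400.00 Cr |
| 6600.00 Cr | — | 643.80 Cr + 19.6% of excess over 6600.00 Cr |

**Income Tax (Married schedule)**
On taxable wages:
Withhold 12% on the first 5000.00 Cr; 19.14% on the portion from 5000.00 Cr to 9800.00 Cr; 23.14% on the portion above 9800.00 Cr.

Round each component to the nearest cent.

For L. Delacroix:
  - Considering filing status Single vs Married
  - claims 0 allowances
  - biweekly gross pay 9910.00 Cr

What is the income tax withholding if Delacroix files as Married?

Income Tax (Married): taxable = 9910.00 Cr
  1518.72 Cr + 23.14% × (9910.00 Cr − 9800.00 Cr) = 1518.72 Cr + 23.14% × 110.00 Cr = 1544.17 Cr

1544.17 Cr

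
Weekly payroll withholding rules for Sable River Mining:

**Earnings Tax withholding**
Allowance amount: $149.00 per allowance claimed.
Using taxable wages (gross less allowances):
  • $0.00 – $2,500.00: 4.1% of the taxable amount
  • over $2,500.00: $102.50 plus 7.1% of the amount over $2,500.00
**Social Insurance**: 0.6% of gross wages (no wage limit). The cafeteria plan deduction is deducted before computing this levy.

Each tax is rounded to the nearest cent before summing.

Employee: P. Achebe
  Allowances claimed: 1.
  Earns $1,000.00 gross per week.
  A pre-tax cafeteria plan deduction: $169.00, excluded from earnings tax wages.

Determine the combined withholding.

Earnings Tax: taxable = $1,000.00 − $169.00 − 1×$149.00 = $682.00
  4.1% × $682.00 = $27.96
Social Insurance: 0.6% × $831.00 = $4.99
Total: $27.96 + $4.99 = $32.95

$32.95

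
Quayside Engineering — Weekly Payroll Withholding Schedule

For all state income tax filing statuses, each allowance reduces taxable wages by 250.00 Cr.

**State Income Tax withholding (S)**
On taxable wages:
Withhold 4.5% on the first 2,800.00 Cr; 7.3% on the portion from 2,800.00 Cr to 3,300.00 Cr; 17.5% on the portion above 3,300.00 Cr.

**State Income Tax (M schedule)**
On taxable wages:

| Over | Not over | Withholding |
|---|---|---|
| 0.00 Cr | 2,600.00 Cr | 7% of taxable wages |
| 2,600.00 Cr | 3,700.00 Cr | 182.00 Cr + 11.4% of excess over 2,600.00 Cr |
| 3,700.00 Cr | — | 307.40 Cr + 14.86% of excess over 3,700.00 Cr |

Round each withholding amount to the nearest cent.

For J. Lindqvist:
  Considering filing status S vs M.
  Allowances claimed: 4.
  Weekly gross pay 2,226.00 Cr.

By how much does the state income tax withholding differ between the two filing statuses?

State Income Tax (S): taxable = 2,226.00 Cr − 4×250.00 Cr = 1,226.00 Cr
  4.5% × 1,226.00 Cr = 55.17 Cr
State Income Tax (M): taxable = 2,226.00 Cr − 4×250.00 Cr = 1,226.00 Cr
  7% × 1,226.00 Cr = 85.82 Cr
Difference: |55.17 Cr − 85.82 Cr| = 30.65 Cr (higher under M)

30.65 Cr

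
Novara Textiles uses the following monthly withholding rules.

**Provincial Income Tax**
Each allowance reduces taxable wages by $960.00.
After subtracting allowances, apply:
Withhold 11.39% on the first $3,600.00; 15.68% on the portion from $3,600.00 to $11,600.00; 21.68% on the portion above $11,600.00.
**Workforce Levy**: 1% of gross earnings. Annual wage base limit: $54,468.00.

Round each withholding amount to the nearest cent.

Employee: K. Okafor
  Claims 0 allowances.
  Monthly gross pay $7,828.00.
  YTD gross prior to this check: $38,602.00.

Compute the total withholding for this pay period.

Provincial Income Tax: taxable = $7,828.00
  $410.04 + 15.68% × ($7,828.00 − $3,600.00) = $410.04 + 15.68% × $4,228.00 = $1,072.99
Workforce Levy: 1% × $7,828.00 = $78.28
Total: $1,072.99 + $78.28 = $1,151.27

$1,151.27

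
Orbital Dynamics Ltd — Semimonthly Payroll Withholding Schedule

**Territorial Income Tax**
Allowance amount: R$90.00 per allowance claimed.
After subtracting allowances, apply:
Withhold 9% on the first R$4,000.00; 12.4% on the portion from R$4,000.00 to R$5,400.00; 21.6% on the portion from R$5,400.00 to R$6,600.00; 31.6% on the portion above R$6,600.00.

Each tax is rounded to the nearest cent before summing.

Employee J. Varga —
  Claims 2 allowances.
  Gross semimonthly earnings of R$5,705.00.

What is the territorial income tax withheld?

R$560.60

Territorial Income Tax: taxable = R$5,705.00 − 2×R$90.00 = R$5,525.00
  R$533.60 + 21.6% × (R$5,525.00 − R$5,400.00) = R$533.60 + 21.6% × R$125.00 = R$560.60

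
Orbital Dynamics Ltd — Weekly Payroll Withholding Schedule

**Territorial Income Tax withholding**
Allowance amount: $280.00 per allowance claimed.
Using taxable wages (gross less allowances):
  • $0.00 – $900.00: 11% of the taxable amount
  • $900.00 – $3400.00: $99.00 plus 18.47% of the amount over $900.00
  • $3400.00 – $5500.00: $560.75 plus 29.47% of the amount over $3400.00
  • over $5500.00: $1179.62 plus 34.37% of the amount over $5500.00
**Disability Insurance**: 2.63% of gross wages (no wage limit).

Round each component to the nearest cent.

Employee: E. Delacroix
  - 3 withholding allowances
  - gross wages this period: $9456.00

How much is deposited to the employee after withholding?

$6956.72

Territorial Income Tax: taxable = $9456.00 − 3×$280.00 = $8616.00
  $1179.62 + 34.37% × ($8616.00 − $5500.00) = $1179.62 + 34.37% × $3116.00 = $2250.59
Disability Insurance: 2.63% × $9456.00 = $248.69
Total withheld: $2250.59 + $248.69 = $2499.28
Net pay: $9456.00 − $2499.28 = $6956.72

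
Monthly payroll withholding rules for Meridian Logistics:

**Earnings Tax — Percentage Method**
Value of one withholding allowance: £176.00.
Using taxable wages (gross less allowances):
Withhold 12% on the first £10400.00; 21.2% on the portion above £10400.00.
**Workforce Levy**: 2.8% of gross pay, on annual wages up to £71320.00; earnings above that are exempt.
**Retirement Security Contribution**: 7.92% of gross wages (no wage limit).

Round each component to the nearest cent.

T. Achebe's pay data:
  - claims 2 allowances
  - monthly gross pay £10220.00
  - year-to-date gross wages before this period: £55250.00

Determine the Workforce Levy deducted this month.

£286.16

Workforce Levy: 2.8% × £10220.00 = £286.16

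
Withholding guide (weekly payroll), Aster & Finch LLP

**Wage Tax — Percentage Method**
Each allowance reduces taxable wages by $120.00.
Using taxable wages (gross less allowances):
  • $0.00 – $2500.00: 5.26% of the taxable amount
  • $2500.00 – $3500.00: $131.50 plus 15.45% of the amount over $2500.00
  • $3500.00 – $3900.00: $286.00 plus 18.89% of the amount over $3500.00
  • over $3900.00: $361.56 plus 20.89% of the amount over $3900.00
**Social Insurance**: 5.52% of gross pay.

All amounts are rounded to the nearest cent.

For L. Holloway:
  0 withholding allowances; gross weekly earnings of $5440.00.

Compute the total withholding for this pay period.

Wage Tax: taxable = $5440.00
  $361.56 + 20.89% × ($5440.00 − $3900.00) = $361.56 + 20.89% × $1540.00 = $683.27
Social Insurance: 5.52% × $5440.00 = $300.29
Total: $683.27 + $300.29 = $983.56

$983.56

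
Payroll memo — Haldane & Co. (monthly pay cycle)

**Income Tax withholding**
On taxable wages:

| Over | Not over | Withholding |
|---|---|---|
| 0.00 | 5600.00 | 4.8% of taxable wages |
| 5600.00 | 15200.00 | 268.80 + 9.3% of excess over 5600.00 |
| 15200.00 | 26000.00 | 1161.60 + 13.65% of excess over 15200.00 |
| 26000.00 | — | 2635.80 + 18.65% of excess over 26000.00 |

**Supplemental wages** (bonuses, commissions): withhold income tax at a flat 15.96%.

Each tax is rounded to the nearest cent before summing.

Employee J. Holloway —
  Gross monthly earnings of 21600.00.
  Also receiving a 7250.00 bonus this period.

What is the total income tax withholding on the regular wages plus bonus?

Income Tax: taxable = 21600.00
  1161.60 + 13.65% × (21600.00 − 15200.00) = 1161.60 + 13.65% × 6400.00 = 2035.20
Supplemental (15.96% flat on bonus): 15.96% × 7250.00 = 1157.10
Total income tax: 2035.20 + 1157.10 = 3192.30

3192.30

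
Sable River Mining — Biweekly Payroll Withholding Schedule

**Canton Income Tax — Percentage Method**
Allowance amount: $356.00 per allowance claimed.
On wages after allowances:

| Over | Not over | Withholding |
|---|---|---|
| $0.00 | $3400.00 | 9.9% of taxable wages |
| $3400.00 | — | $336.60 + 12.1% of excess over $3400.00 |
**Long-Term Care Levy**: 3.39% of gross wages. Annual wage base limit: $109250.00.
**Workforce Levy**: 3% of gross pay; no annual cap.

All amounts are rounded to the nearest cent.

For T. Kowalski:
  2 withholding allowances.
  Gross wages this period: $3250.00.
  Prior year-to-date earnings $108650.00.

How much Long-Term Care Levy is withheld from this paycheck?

$20.34

Long-Term Care Levy: cap $109250.00 − YTD $108650.00 = $600.00 subject; 3.39% × $600.00 = $20.34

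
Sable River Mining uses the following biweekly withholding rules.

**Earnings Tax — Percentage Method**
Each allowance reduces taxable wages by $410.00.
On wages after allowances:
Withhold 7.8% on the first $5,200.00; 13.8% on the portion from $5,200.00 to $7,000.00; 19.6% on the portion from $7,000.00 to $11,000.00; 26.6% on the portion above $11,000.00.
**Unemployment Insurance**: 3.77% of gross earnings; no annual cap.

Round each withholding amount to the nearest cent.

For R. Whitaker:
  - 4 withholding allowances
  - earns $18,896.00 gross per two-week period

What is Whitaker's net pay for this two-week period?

Earnings Tax: taxable = $18,896.00 − 4×$410.00 = $17,256.00
  $1,438.00 + 26.6% × ($17,256.00 − $11,000.00) = $1,438.00 + 26.6% × $6,256.00 = $3,102.10
Unemployment Insurance: 3.77% × $18,896.00 = $712.38
Total withheld: $3,102.10 + $712.38 = $3,814.48
Net pay: $18,896.00 − $3,814.48 = $15,081.52

$15,081.52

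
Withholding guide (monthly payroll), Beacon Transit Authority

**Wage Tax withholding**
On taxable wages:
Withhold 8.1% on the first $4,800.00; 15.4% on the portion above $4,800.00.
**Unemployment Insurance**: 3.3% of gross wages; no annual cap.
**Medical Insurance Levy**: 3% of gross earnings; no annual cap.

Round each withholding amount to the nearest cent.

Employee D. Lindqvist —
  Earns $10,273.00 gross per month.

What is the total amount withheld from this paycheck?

Wage Tax: taxable = $10,273.00
  $388.80 + 15.4% × ($10,273.00 − $4,800.00) = $388.80 + 15.4% × $5,473.00 = $1,231.64
Unemployment Insurance: 3.3% × $10,273.00 = $339.01
Medical Insurance Levy: 3% × $10,273.00 = $308.19
Total: $1,231.64 + $339.01 + $308.19 = $1,878.84

$1,878.84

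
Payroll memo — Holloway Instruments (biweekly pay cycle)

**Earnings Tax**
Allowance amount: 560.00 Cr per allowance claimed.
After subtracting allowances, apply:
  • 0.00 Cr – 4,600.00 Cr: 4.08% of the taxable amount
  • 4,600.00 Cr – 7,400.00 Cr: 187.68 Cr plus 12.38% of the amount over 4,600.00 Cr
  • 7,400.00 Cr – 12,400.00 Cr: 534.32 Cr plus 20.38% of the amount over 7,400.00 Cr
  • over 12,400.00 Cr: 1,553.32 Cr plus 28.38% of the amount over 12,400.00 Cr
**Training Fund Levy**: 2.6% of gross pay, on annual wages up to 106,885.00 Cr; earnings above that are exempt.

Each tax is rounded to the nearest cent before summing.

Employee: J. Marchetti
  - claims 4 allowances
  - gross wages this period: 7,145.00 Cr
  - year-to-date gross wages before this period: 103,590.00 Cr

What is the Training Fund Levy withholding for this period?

85.67 Cr

Training Fund Levy: cap 106,885.00 Cr − YTD 103,590.00 Cr = 3,295.00 Cr subject; 2.6% × 3,295.00 Cr = 85.67 Cr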